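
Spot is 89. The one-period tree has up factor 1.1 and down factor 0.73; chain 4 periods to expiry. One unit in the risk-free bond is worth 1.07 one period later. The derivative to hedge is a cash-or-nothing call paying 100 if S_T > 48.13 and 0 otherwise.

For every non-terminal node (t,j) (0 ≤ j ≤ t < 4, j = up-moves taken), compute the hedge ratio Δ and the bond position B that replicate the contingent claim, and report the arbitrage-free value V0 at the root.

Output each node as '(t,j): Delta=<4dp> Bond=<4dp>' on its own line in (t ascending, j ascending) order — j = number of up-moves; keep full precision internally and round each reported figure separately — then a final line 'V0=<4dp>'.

No-arbitrage ⇒ martingale measure with p* = (R−d)/(u−d) = 0.9189.
At expiry t=4: V(4,0)=0.0000, V(4,1)=0.0000, V(4,2)=100.0000, V(4,3)=100.0000, V(4,4)=100.0000
  t=3,j=0: stock 34.6225 → up 38.0848 (V=0.0000), down 25.2744 (V=0.0000). Price 0.0000; hedge Δ=0.0000, bond B=0.0000.
  t=3,j=1: stock 52.1709 → up 57.3880 (V=100.0000), down 38.0848 (V=0.0000). Price 85.8803; hedge Δ=5.1805, bond B=-184.3900.
  t=3,j=2: stock 78.6137 → up 86.4751 (V=100.0000), down 57.3880 (V=100.0000). Price 93.4579; hedge Δ=0.0000, bond B=93.4579.
  t=3,j=3: stock 118.4590 → up 130.3049 (V=100.0000), down 86.4751 (V=100.0000). Price 93.4579; hedge Δ=0.0000, bond B=93.4579.
  t=2,j=0: stock 47.4281 → up 52.1709 (V=85.8803), down 34.6225 (V=0.0000). Price 73.7542; hedge Δ=4.8939, bond B=-158.3546.
  t=2,j=1: stock 71.4670 → up 78.6137 (V=93.4579), down 52.1709 (V=85.8803). Price 86.7697; hedge Δ=0.2866, bond B=66.2895.
  t=2,j=2: stock 107.6900 → up 118.4590 (V=93.4579), down 78.6137 (V=93.4579). Price 87.3439; hedge Δ=0.0000, bond B=87.3439.
  t=1,j=0: stock 64.9700 → up 71.4670 (V=86.7697), down 47.4281 (V=73.7542). Price 80.1069; hedge Δ=0.5414, bond B=44.9300.
  t=1,j=1: stock 97.9000 → up 107.6900 (V=87.3439), down 71.4670 (V=86.7697). Price 81.5863; hedge Δ=0.0159, bond B=80.0344.
  t=0,j=0: stock 89.0000 → up 97.9000 (V=81.5863), down 64.9700 (V=80.1069). Price 76.1368; hedge Δ=0.0449, bond B=72.1384.
Self-financing check: at every node Δ·S+B equals the discounted successor values.

(0,0): Delta=0.0449 Bond=72.1384
(1,0): Delta=0.5414 Bond=44.9300
(1,1): Delta=0.0159 Bond=80.0344
(2,0): Delta=4.8939 Bond=-158.3546
(2,1): Delta=0.2866 Bond=66.2895
(2,2): Delta=0.0000 Bond=87.3439
(3,0): Delta=0.0000 Bond=0.0000
(3,1): Delta=5.1805 Bond=-184.3900
(3,2): Delta=0.0000 Bond=93.4579
(3,3): Delta=0.0000 Bond=93.4579
V0=76.1368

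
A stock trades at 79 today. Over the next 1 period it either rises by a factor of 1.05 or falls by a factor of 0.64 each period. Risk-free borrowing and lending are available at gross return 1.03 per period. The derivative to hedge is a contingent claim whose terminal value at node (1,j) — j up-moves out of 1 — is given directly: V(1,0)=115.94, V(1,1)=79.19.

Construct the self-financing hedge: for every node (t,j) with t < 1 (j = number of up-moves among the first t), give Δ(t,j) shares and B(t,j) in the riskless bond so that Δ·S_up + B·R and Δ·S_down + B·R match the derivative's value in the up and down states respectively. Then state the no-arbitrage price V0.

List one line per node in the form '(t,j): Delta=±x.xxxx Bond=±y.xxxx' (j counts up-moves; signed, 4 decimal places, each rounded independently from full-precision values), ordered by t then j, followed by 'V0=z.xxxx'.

(0,0): Delta=-1.1346 Bond=168.2581
V0=78.6240

Under the risk-neutral measure, an up-move has probability p* = (R−d)/(u−d) = 0.9512 and values discount at R = 1.03.
Payoff layer (t=1): V(1,0)=115.9400, V(1,1)=79.1900
Node (0,0) S=79.0000: V=(p*·79.1900+(1−p*)·115.9400)/1.03=78.6240; Δ=(79.1900−115.9400)/(82.9500−50.5600)=-1.1346; B=V−Δ·S=168.2581
Root portfolio cost Δ·79+B reproduces V0=78.6240.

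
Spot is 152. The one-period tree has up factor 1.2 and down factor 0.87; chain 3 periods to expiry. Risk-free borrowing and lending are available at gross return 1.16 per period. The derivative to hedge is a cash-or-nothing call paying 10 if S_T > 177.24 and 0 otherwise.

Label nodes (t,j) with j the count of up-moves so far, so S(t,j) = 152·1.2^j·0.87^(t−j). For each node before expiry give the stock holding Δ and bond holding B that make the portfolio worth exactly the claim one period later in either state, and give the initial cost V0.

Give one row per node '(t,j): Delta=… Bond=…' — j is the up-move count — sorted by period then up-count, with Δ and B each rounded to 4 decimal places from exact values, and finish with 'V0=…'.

(0,0): Delta=0.0316 Bond=1.3493
(1,0): Delta=0.1736 Bond=-17.2176
(1,1): Delta=0.0174 Bond=4.1560
(2,0): Delta=0.0000 Bond=0.0000
(2,1): Delta=0.1910 Bond=-22.7273
(2,2): Delta=0.0000 Bond=8.6207
V0=6.1470

Since d<R<u, set p* = (R−d)/(u−d) = 0.8788; price each node as the discounted p*-expectation of its children.
Payoff layer (t=3): V(3,0)=0.0000, V(3,1)=0.0000, V(3,2)=10.0000, V(3,3)=10.0000
Node (2,0) S=115.0488: V=(p*·0.0000+(1−p*)·0.0000)/1.16=0.0000; Δ=(0.0000−0.0000)/(138.0586−100.0925)=0.0000; B=V−Δ·S=0.0000
Node (2,1) S=158.6880: V=(p*·10.0000+(1−p*)·0.0000)/1.16=7.5758; Δ=(10.0000−0.0000)/(190.4256−138.0586)=0.1910; B=V−Δ·S=-22.7273
Node (2,2) S=218.8800: V=(p*·10.0000+(1−p*)·10.0000)/1.16=8.6207; Δ=(10.0000−10.0000)/(262.6560−190.4256)=0.0000; B=V−Δ·S=8.6207
Node (1,0) S=132.2400: V=(p*·7.5758+(1−p*)·0.0000)/1.16=5.7392; Δ=(7.5758−0.0000)/(158.6880−115.0488)=0.1736; B=V−Δ·S=-17.2176
Node (1,1) S=182.4000: V=(p*·8.6207+(1−p*)·7.5758)/1.16=7.3224; Δ=(8.6207−7.5758)/(218.8800−158.6880)=0.0174; B=V−Δ·S=4.1560
Node (0,0) S=152.0000: V=(p*·7.3224+(1−p*)·5.7392)/1.16=6.1470; Δ=(7.3224−5.7392)/(182.4000−132.2400)=0.0316; B=V−Δ·S=1.3493
Root portfolio cost Δ·152+B reproduces V0=6.1470.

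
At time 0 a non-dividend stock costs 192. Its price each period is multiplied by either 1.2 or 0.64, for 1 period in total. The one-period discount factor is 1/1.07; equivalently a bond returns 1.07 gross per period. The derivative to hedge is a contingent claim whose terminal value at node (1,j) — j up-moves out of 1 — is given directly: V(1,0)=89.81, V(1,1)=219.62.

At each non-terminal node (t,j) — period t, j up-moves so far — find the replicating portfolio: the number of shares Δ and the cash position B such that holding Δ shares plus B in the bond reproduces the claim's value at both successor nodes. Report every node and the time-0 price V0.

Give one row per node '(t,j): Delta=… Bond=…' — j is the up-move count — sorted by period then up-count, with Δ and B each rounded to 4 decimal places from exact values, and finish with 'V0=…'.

(0,0): Delta=1.2073 Bond=-54.7143
V0=177.0893

No-arbitrage ⇒ martingale measure with p* = (R−d)/(u−d) = 0.7679.
Payoff layer (t=1): V(1,0)=89.8100, V(1,1)=219.6200
  t=0,j=0: stock 192.0000 → up 230.4000 (V=219.6200), down 122.8800 (V=89.8100). Price 177.0893; hedge Δ=1.2073, bond B=-54.7143.
Root portfolio cost Δ·192+B reproduces V0=177.0893.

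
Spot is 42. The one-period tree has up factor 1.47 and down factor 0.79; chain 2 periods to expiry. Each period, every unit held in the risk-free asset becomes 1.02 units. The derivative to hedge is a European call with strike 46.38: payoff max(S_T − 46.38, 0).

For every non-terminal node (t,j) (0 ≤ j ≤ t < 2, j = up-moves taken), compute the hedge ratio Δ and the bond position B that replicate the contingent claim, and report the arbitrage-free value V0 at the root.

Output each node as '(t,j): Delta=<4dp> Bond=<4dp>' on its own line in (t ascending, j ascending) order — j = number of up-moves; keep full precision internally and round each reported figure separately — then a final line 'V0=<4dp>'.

The replicating-portfolio and risk-neutral prices coincide; use p* = (1.02−0.79)/(1.47−0.79) = 0.3382 for the latter.
Payoff layer (t=2): V(2,0)=0.0000, V(2,1)=2.3946, V(2,2)=44.3778
Node (1,0) S=33.1800: V=(p*·2.3946+(1−p*)·0.0000)/1.02=0.7941; Δ=(2.3946−0.0000)/(48.7746−26.2122)=0.1061; B=V−Δ·S=-2.7274
Node (1,1) S=61.7400: V=(p*·44.3778+(1−p*)·2.3946)/1.02=16.2694; Δ=(44.3778−2.3946)/(90.7578−48.7746)=1.0000; B=V−Δ·S=-45.4706
Node (0,0) S=42.0000: V=(p*·16.2694+(1−p*)·0.7941)/1.02=5.9102; Δ=(16.2694−0.7941)/(61.7400−33.1800)=0.5419; B=V−Δ·S=-16.8477
Each (Δ,B) replicates both successor values, so the strategy is self-financing and V0 is arbitrage-free.

(0,0): Delta=0.5419 Bond=-16.8477
(1,0): Delta=0.1061 Bond=-2.7274
(1,1): Delta=1.0000 Bond=-45.4706
V0=5.9102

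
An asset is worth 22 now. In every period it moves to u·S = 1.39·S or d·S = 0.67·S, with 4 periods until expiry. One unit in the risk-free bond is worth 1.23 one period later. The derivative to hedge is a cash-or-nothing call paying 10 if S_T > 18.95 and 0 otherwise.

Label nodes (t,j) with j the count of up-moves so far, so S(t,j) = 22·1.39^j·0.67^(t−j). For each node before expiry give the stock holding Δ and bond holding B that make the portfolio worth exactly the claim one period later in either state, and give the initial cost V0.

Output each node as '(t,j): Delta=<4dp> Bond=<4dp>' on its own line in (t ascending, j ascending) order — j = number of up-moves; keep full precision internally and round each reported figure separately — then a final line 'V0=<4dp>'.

Risk-neutral probability p* = (R−d)/(u−d) = (1.23−0.67)/(1.39−0.67) = 0.7778.
Terminal values V(4,·): V(4,0)=0.0000, V(4,1)=0.0000, V(4,2)=10.0000, V(4,3)=10.0000, V(4,4)=10.0000
(3,0): S=6.6168. Δ = (V_up−V_dn)/(S_up−S_dn) = (0.0000−0.0000)/(9.1973−4.4332) = 0.0000. V = [p*·0.0000 + (1−p*)·0.0000]/1.23 = 0.0000. B = V − Δ·S = 0.0000.
(3,1): S=13.7274. Δ = (V_up−V_dn)/(S_up−S_dn) = (10.0000−0.0000)/(19.0810−9.1973) = 1.0118. V = [p*·10.0000 + (1−p*)·0.0000]/1.23 = 6.3234. B = V − Δ·S = -7.5655.
(3,2): S=28.4792. Δ = (V_up−V_dn)/(S_up−S_dn) = (10.0000−10.0000)/(39.5860−19.0810) = 0.0000. V = [p*·10.0000 + (1−p*)·10.0000]/1.23 = 8.1301. B = V − Δ·S = 8.1301.
(3,3): S=59.0836. Δ = (V_up−V_dn)/(S_up−S_dn) = (10.0000−10.0000)/(82.1262−39.5860) = 0.0000. V = [p*·10.0000 + (1−p*)·10.0000]/1.23 = 8.1301. B = V − Δ·S = 8.1301.
(2,0): S=9.8758. Δ = (V_up−V_dn)/(S_up−S_dn) = (6.3234−0.0000)/(13.7274−6.6168) = 0.8893. V = [p*·6.3234 + (1−p*)·0.0000]/1.23 = 3.9985. B = V − Δ·S = -4.7840.
(2,1): S=20.4886. Δ = (V_up−V_dn)/(S_up−S_dn) = (8.1301−6.3234)/(28.4792−13.7274) = 0.1225. V = [p*·8.1301 + (1−p*)·6.3234]/1.23 = 6.2834. B = V − Δ·S = 3.7741.
(2,2): S=42.5062. Δ = (V_up−V_dn)/(S_up−S_dn) = (8.1301−8.1301)/(59.0836−28.4792) = 0.0000. V = [p*·8.1301 + (1−p*)·8.1301]/1.23 = 6.6098. B = V − Δ·S = 6.6098.
(1,0): S=14.7400. Δ = (V_up−V_dn)/(S_up−S_dn) = (6.2834−3.9985)/(20.4886−9.8758) = 0.2153. V = [p*·6.2834 + (1−p*)·3.9985]/1.23 = 4.6957. B = V − Δ·S = 1.5222.
(1,1): S=30.5800. Δ = (V_up−V_dn)/(S_up−S_dn) = (6.6098−6.2834)/(42.5062−20.4886) = 0.0148. V = [p*·6.6098 + (1−p*)·6.2834]/1.23 = 5.3149. B = V − Δ·S = 4.8615.
(0,0): S=22.0000. Δ = (V_up−V_dn)/(S_up−S_dn) = (5.3149−4.6957)/(30.5800−14.7400) = 0.0391. V = [p*·5.3149 + (1−p*)·4.6957]/1.23 = 4.2092. B = V − Δ·S = 3.3491.
Check: Δ(0,0)·S0 + B(0,0) = 4.2092 = V0.

(0,0): Delta=0.0391 Bond=3.3491
(1,0): Delta=0.2153 Bond=1.5222
(1,1): Delta=0.0148 Bond=4.8615
(2,0): Delta=0.8893 Bond=-4.7840
(2,1): Delta=0.1225 Bond=3.7741
(2,2): Delta=0.0000 Bond=6.6098
(3,0): Delta=0.0000 Bond=0.0000
(3,1): Delta=1.0118 Bond=-7.5655
(3,2): Delta=0.0000 Bond=8.1301
(3,3): Delta=0.0000 Bond=8.1301
V0=4.2092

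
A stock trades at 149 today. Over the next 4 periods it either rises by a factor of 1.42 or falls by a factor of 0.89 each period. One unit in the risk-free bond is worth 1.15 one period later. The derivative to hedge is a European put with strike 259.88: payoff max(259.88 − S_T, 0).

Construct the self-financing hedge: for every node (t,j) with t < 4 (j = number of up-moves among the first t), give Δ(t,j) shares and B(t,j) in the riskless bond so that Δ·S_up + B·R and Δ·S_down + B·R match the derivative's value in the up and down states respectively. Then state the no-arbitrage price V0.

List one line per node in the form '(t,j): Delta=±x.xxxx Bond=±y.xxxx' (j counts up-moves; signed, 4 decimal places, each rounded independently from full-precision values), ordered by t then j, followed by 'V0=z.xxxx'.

No-arbitrage ⇒ martingale measure with p* = (R−d)/(u−d) = 0.4906.
Terminal payoffs: V(4,0)=166.3941, V(4,1)=110.7227, V(4,2)=21.8986, V(4,3)=0.0000, V(4,4)=0.0000
  t=3,j=0: stock 105.0404 → up 149.1573 (V=110.7227), down 93.4859 (V=166.3941). Price 120.9422; hedge Δ=-1.0000, bond B=225.9826.
  t=3,j=1: stock 167.5925 → up 237.9814 (V=21.8986), down 149.1573 (V=110.7227). Price 58.3901; hedge Δ=-1.0000, bond B=225.9826.
  t=3,j=2: stock 267.3948 → up 379.7006 (V=0.0000), down 237.9814 (V=21.8986). Price 9.7008; hedge Δ=-0.1545, bond B=51.0189.
  t=3,j=3: stock 426.6299 → up 605.8145 (V=0.0000), down 379.7006 (V=0.0000). Price 0.0000; hedge Δ=0.0000, bond B=0.0000.
  t=2,j=0: stock 118.0229 → up 167.5925 (V=58.3901), down 105.0404 (V=120.9422). Price 78.4837; hedge Δ=-1.0000, bond B=196.5066.
  t=2,j=1: stock 188.3062 → up 267.3948 (V=9.7008), down 167.5925 (V=58.3901). Price 30.0041; hedge Δ=-0.4879, bond B=121.8708.
  t=2,j=2: stock 300.4436 → up 426.6299 (V=0.0000), down 267.3948 (V=9.7008). Price 4.2973; hedge Δ=-0.0609, bond B=22.6007.
  t=1,j=0: stock 132.6100 → up 188.3062 (V=30.0041), down 118.0229 (V=78.4837). Price 47.5663; hedge Δ=-0.6898, bond B=139.0372.
  t=1,j=1: stock 211.5800 → up 300.4436 (V=4.2973), down 188.3062 (V=30.0041). Price 15.1246; hedge Δ=-0.2292, bond B=63.6280.
  t=0,j=0: stock 149.0000 → up 211.5800 (V=15.1246), down 132.6100 (V=47.5663). Price 27.5230; hedge Δ=-0.4108, bond B=88.7339.
Self-financing check: at every node Δ·S+B equals the discounted successor values.

(0,0): Delta=-0.4108 Bond=88.7339
(1,0): Delta=-0.6898 Bond=139.0372
(1,1): Delta=-0.2292 Bond=63.6280
(2,0): Delta=-1.0000 Bond=196.5066
(2,1): Delta=-0.4879 Bond=121.8708
(2,2): Delta=-0.0609 Bond=22.6007
(3,0): Delta=-1.0000 Bond=225.9826
(3,1): Delta=-1.0000 Bond=225.9826
(3,2): Delta=-0.1545 Bond=51.0189
(3,3): Delta=0.0000 Bond=0.0000
V0=27.5230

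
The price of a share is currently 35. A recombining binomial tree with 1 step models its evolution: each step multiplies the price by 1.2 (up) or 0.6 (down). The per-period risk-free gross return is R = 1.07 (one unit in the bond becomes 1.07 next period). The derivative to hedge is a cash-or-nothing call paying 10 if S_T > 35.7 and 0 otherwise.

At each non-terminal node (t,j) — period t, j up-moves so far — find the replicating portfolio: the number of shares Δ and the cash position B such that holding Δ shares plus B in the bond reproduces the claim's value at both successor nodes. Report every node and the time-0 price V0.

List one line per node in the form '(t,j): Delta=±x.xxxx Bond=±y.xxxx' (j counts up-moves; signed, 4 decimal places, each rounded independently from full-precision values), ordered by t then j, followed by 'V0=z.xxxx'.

Under the risk-neutral measure, an up-move has probability p* = (R−d)/(u−d) = 0.7833 and values discount at R = 1.07.
At expiry t=1: V(1,0)=0.0000, V(1,1)=10.0000
Node (0,0) S=35.0000: V=(p*·10.0000+(1−p*)·0.0000)/1.07=7.3209; Δ=(10.0000−0.0000)/(42.0000−21.0000)=0.4762; B=V−Δ·S=-9.3458
Check: Δ(0,0)·S0 + B(0,0) = 7.3209 = V0.

(0,0): Delta=0.4762 Bond=-9.3458
V0=7.3209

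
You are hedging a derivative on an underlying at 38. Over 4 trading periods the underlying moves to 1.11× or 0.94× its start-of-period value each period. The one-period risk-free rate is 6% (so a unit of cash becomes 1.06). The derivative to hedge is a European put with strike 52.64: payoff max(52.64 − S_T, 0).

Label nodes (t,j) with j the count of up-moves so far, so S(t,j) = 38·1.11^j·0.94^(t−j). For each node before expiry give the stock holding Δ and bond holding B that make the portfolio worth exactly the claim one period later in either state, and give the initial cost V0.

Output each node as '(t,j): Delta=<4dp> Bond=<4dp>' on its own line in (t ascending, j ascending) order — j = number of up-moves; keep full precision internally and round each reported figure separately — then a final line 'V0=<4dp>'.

The replicating-portfolio and risk-neutral prices coincide; use p* = (1.06−0.94)/(1.11−0.94) = 0.7059 for the latter.
At expiry t=4: V(4,0)=22.9715, V(4,1)=17.6060, V(4,2)=11.2700, V(4,3)=3.7882, V(4,4)=0.0000
Node (3,0) S=31.5622: V=(p*·17.6060+(1−p*)·22.9715)/1.06=18.0982; Δ=(17.6060−22.9715)/(35.0340−29.6685)=-1.0000; B=V−Δ·S=49.6604
Node (3,1) S=37.2702: V=(p*·11.2700+(1−p*)·17.6060)/1.06=12.3901; Δ=(11.2700−17.6060)/(41.3700−35.0340)=-1.0000; B=V−Δ·S=49.6604
Node (3,2) S=44.0106: V=(p*·3.7882+(1−p*)·11.2700)/1.06=5.6498; Δ=(3.7882−11.2700)/(48.8518−41.3700)=-1.0000; B=V−Δ·S=49.6604
Node (3,3) S=51.9700: V=(p*·0.0000+(1−p*)·3.7882)/1.06=1.0511; Δ=(0.0000−3.7882)/(57.6867−48.8518)=-0.4288; B=V−Δ·S=23.3348
Node (2,0) S=33.5768: V=(p*·12.3901+(1−p*)·18.0982)/1.06=13.2726; Δ=(12.3901−18.0982)/(37.2702−31.5622)=-1.0000; B=V−Δ·S=46.8494
Node (2,1) S=39.6492: V=(p*·5.6498+(1−p*)·12.3901)/1.06=7.2002; Δ=(5.6498−12.3901)/(44.0106−37.2702)=-1.0000; B=V−Δ·S=46.8494
Node (2,2) S=46.8198: V=(p*·1.0511+(1−p*)·5.6498)/1.06=2.2676; Δ=(1.0511−5.6498)/(51.9700−44.0106)=-0.5778; B=V−Δ·S=29.3185
Node (1,0) S=35.7200: V=(p*·7.2002+(1−p*)·13.2726)/1.06=8.4776; Δ=(7.2002−13.2726)/(39.6492−33.5768)=-1.0000; B=V−Δ·S=44.1976
Node (1,1) S=42.1800: V=(p*·2.2676+(1−p*)·7.2002)/1.06=3.5079; Δ=(2.2676−7.2002)/(46.8198−39.6492)=-0.6879; B=V−Δ·S=32.5232
Node (0,0) S=38.0000: V=(p*·3.5079+(1−p*)·8.4776)/1.06=4.6883; Δ=(3.5079−8.4776)/(42.1800−35.7200)=-0.7693; B=V−Δ·S=33.9216
The time-0 hedge costs 4.6883, which is the no-arbitrage price.

(0,0): Delta=-0.7693 Bond=33.9216
(1,0): Delta=-1.0000 Bond=44.1976
(1,1): Delta=-0.6879 Bond=32.5232
(2,0): Delta=-1.0000 Bond=46.8494
(2,1): Delta=-1.0000 Bond=46.8494
(2,2): Delta=-0.5778 Bond=29.3185
(3,0): Delta=-1.0000 Bond=49.6604
(3,1): Delta=-1.0000 Bond=49.6604
(3,2): Delta=-1.0000 Bond=49.6604
(3,3): Delta=-0.4288 Bond=23.3348
V0=4.6883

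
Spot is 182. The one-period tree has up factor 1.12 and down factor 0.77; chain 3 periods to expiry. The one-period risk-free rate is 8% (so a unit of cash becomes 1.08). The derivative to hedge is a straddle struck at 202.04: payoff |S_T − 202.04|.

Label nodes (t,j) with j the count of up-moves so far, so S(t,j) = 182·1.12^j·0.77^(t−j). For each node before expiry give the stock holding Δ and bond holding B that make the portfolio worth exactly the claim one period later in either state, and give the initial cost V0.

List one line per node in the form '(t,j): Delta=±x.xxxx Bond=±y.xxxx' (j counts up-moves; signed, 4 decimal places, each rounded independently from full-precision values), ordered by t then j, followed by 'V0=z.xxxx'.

Since d<R<u, set p* = (R−d)/(u−d) = 0.8857; price each node as the discounted p*-expectation of its children.
At expiry t=3: V(3,0)=118.9510, V(3,1)=81.1833, V(3,2)=26.2484, V(3,3)=53.6569
(2,0): S=107.9078. Δ = (V_up−V_dn)/(S_up−S_dn) = (81.1833−118.9510)/(120.8567−83.0890) = -1.0000. V = [p*·81.1833 + (1−p*)·118.9510]/1.08 = 79.1663. B = V − Δ·S = 187.0741.
(2,1): S=156.9568. Δ = (V_up−V_dn)/(S_up−S_dn) = (26.2484−81.1833)/(175.7916−120.8567) = -1.0000. V = [p*·26.2484 + (1−p*)·81.1833]/1.08 = 30.1173. B = V − Δ·S = 187.0741.
(2,2): S=228.3008. Δ = (V_up−V_dn)/(S_up−S_dn) = (53.6569−26.2484)/(255.6969−175.7916) = 0.3430. V = [p*·53.6569 + (1−p*)·26.2484]/1.08 = 46.7819. B = V − Δ·S = -31.5281.
(1,0): S=140.1400. Δ = (V_up−V_dn)/(S_up−S_dn) = (30.1173−79.1663)/(156.9568−107.9078) = -1.0000. V = [p*·30.1173 + (1−p*)·79.1663]/1.08 = 33.0767. B = V − Δ·S = 173.2167.
(1,1): S=203.8400. Δ = (V_up−V_dn)/(S_up−S_dn) = (46.7819−30.1173)/(228.3008−156.9568) = 0.2336. V = [p*·46.7819 + (1−p*)·30.1173]/1.08 = 41.5532. B = V − Δ·S = -6.0602.
(0,0): S=182.0000. Δ = (V_up−V_dn)/(S_up−S_dn) = (41.5532−33.0767)/(203.8400−140.1400) = 0.1331. V = [p*·41.5532 + (1−p*)·33.0767]/1.08 = 37.5782. B = V − Δ·S = 13.3598.
The time-0 hedge costs 37.5782, which is the no-arbitrage price.

(0,0): Delta=0.1331 Bond=13.3598
(1,0): Delta=-1.0000 Bond=173.2167
(1,1): Delta=0.2336 Bond=-6.0602
(2,0): Delta=-1.0000 Bond=187.0741
(2,1): Delta=-1.0000 Bond=187.0741
(2,2): Delta=0.3430 Bond=-31.5281
V0=37.5782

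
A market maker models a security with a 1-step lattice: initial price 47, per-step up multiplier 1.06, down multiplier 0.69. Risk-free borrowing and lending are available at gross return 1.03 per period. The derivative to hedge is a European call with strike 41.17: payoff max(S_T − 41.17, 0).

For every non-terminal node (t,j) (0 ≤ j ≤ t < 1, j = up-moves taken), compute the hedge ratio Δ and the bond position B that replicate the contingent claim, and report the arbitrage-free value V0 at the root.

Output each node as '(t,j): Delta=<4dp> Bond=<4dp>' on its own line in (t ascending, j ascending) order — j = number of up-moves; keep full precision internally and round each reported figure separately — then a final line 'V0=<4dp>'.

(0,0): Delta=0.4974 Bond=-15.6612
V0=7.7171

Since d<R<u, set p* = (R−d)/(u−d) = 0.9189; price each node as the discounted p*-expectation of its children.
At expiry t=1: V(1,0)=0.0000, V(1,1)=8.6500
Node (0,0) S=47.0000: V=(p*·8.6500+(1−p*)·0.0000)/1.03=7.7171; Δ=(8.6500−0.0000)/(49.8200−32.4300)=0.4974; B=V−Δ·S=-15.6612
The time-0 hedge costs 7.7171, which is the no-arbitrage price.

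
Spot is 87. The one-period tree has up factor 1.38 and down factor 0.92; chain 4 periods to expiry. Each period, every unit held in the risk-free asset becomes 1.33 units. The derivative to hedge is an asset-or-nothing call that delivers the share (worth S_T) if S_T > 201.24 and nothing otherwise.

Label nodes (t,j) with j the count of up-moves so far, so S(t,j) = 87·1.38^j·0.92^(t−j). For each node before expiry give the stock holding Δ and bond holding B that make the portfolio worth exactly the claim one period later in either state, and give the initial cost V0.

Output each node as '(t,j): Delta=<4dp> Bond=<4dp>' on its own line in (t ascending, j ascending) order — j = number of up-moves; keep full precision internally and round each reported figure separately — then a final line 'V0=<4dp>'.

The replicating-portfolio and risk-neutral prices coincide; use p* = (1.33−0.92)/(1.38−0.92) = 0.8913 for the latter.
At expiry t=4: V(4,0)=0.0000, V(4,1)=0.0000, V(4,2)=0.0000, V(4,3)=210.3509, V(4,4)=315.5263
(3,0): S=67.7459. Δ = (V_up−V_dn)/(S_up−S_dn) = (0.0000−0.0000)/(93.4893−62.3262) = 0.0000. V = [p*·0.0000 + (1−p*)·0.0000]/1.33 = 0.0000. B = V − Δ·S = 0.0000.
(3,1): S=101.6188. Δ = (V_up−V_dn)/(S_up−S_dn) = (0.0000−0.0000)/(140.2339−93.4893) = 0.0000. V = [p*·0.0000 + (1−p*)·0.0000]/1.33 = 0.0000. B = V − Δ·S = 0.0000.
(3,2): S=152.4282. Δ = (V_up−V_dn)/(S_up−S_dn) = (210.3509−0.0000)/(210.3509−140.2339) = 3.0000. V = [p*·210.3509 + (1−p*)·0.0000]/1.33 = 140.9674. B = V − Δ·S = -316.3171.
(3,3): S=228.6423. Δ = (V_up−V_dn)/(S_up−S_dn) = (315.5263−210.3509)/(315.5263−210.3509) = 1.0000. V = [p*·315.5263 + (1−p*)·210.3509]/1.33 = 228.6423. B = V − Δ·S = 0.0000.
(2,0): S=73.6368. Δ = (V_up−V_dn)/(S_up−S_dn) = (0.0000−0.0000)/(101.6188−67.7459) = 0.0000. V = [p*·0.0000 + (1−p*)·0.0000]/1.33 = 0.0000. B = V − Δ·S = 0.0000.
(2,1): S=110.4552. Δ = (V_up−V_dn)/(S_up−S_dn) = (140.9674−0.0000)/(152.4282−101.6188) = 2.7744. V = [p*·140.9674 + (1−p*)·0.0000]/1.33 = 94.4698. B = V − Δ·S = -211.9811.
(2,2): S=165.6828. Δ = (V_up−V_dn)/(S_up−S_dn) = (228.6423−140.9674)/(228.6423−152.4282) = 1.1504. V = [p*·228.6423 + (1−p*)·140.9674]/1.33 = 164.7462. B = V − Δ·S = -25.8513.
(1,0): S=80.0400. Δ = (V_up−V_dn)/(S_up−S_dn) = (94.4698−0.0000)/(110.4552−73.6368) = 2.5658. V = [p*·94.4698 + (1−p*)·0.0000]/1.33 = 63.3093. B = V − Δ·S = -142.0599.
(1,1): S=120.0600. Δ = (V_up−V_dn)/(S_up−S_dn) = (164.7462−94.4698)/(165.6828−110.4552) = 1.2725. V = [p*·164.7462 + (1−p*)·94.4698]/1.33 = 118.1259. B = V − Δ·S = -34.6488.
(0,0): S=87.0000. Δ = (V_up−V_dn)/(S_up−S_dn) = (118.1259−63.3093)/(120.0600−80.0400) = 1.3697. V = [p*·118.1259 + (1−p*)·63.3093]/1.33 = 84.3365. B = V − Δ·S = -34.8300.
Self-financing check: at every node Δ·S+B equals the discounted successor values.

(0,0): Delta=1.3697 Bond=-34.8300
(1,0): Delta=2.5658 Bond=-142.0599
(1,1): Delta=1.2725 Bond=-34.6488
(2,0): Delta=0.0000 Bond=0.0000
(2,1): Delta=2.7744 Bond=-211.9811
(2,2): Delta=1.1504 Bond=-25.8513
(3,0): Delta=0.0000 Bond=0.0000
(3,1): Delta=0.0000 Bond=0.0000
(3,2): Delta=3.0000 Bond=-316.3171
(3,3): Delta=1.0000 Bond=0.0000
V0=84.3365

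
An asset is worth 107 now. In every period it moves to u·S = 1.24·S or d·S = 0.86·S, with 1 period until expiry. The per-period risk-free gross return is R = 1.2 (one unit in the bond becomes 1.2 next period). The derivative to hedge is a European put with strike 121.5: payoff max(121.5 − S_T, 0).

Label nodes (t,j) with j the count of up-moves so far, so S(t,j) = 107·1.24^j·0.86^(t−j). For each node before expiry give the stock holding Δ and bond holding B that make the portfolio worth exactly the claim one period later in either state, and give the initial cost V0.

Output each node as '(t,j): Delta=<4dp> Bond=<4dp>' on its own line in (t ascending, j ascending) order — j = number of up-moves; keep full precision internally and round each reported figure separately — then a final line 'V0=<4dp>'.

(0,0): Delta=-0.7250 Bond=80.1649
V0=2.5860

Risk-neutral probability p* = (R−d)/(u−d) = (1.2−0.86)/(1.24−0.86) = 0.8947.
At expiry t=1: V(1,0)=29.4800, V(1,1)=0.0000
Node (0,0) S=107.0000: V=(p*·0.0000+(1−p*)·29.4800)/1.2=2.5860; Δ=(0.0000−29.4800)/(132.6800−92.0200)=-0.7250; B=V−Δ·S=80.1649
Self-financing check: at every node Δ·S+B equals the discounted successor values.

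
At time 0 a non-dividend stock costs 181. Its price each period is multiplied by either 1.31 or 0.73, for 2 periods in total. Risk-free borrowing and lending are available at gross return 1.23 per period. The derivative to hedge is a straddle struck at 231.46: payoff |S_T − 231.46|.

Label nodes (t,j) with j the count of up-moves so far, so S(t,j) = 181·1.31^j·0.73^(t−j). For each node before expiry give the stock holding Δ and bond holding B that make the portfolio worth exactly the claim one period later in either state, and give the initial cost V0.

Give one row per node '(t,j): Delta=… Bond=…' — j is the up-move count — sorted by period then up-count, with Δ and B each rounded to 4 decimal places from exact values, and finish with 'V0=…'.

(0,0): Delta=0.0569 Bond=39.4559
(1,0): Delta=-1.0000 Bond=188.1789
(1,1): Delta=0.1511 Bond=26.1870
V0=49.7547

No-arbitrage ⇒ martingale measure with p* = (R−d)/(u−d) = 0.8621.
Terminal payoffs: V(2,0)=135.0051, V(2,1)=58.3697, V(2,2)=79.1541
Node (1,0) S=132.1300: V=(p*·58.3697+(1−p*)·135.0051)/1.23=56.0489; Δ=(58.3697−135.0051)/(173.0903−96.4549)=-1.0000; B=V−Δ·S=188.1789
Node (1,1) S=237.1100: V=(p*·79.1541+(1−p*)·58.3697)/1.23=62.0222; Δ=(79.1541−58.3697)/(310.6141−173.0903)=0.1511; B=V−Δ·S=26.1870
Node (0,0) S=181.0000: V=(p*·62.0222+(1−p*)·56.0489)/1.23=49.7547; Δ=(62.0222−56.0489)/(237.1100−132.1300)=0.0569; B=V−Δ·S=39.4559
The time-0 hedge costs 49.7547, which is the no-arbitrage price.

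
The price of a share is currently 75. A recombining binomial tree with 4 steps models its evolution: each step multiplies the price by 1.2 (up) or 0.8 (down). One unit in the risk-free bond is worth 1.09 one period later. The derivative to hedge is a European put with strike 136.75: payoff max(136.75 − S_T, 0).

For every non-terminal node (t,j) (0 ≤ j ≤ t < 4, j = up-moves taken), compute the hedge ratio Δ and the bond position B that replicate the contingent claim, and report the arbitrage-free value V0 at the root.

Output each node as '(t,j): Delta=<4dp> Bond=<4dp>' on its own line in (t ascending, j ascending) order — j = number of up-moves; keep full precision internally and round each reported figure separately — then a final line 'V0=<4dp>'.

(0,0): Delta=-0.8159 Bond=86.7426
(1,0): Delta=-1.0000 Bond=105.5961
(1,1): Delta=-0.7693 Bond=90.3594
(2,0): Delta=-1.0000 Bond=115.0997
(2,1): Delta=-1.0000 Bond=115.0997
(2,2): Delta=-0.7110 Bond=92.1922
(3,0): Delta=-1.0000 Bond=125.4587
(3,1): Delta=-1.0000 Bond=125.4587
(3,2): Delta=-1.0000 Bond=125.4587
(3,3): Delta=-0.6379 Bond=91.0183
V0=25.5509

Risk-neutral probability p* = (R−d)/(u−d) = (1.09−0.8)/(1.2−0.8) = 0.7250.
Payoff layer (t=4): V(4,0)=106.0300, V(4,1)=90.6700, V(4,2)=67.6300, V(4,3)=33.0700, V(4,4)=0.0000
  t=3,j=0: stock 38.4000 → up 46.0800 (V=90.6700), down 30.7200 (V=106.0300). Price 87.0587; hedge Δ=-1.0000, bond B=125.4587.
  t=3,j=1: stock 57.6000 → up 69.1200 (V=67.6300), down 46.0800 (V=90.6700). Price 67.8587; hedge Δ=-1.0000, bond B=125.4587.
  t=3,j=2: stock 86.4000 → up 103.6800 (V=33.0700), down 69.1200 (V=67.6300). Price 39.0587; hedge Δ=-1.0000, bond B=125.4587.
  t=3,j=3: stock 129.6000 → up 155.5200 (V=0.0000), down 103.6800 (V=33.0700). Price 8.3433; hedge Δ=-0.6379, bond B=91.0183.
  t=2,j=0: stock 48.0000 → up 57.6000 (V=67.8587), down 38.4000 (V=87.0587). Price 67.0997; hedge Δ=-1.0000, bond B=115.0997.
  t=2,j=1: stock 72.0000 → up 86.4000 (V=39.0587), down 57.6000 (V=67.8587). Price 43.0997; hedge Δ=-1.0000, bond B=115.0997.
  t=2,j=2: stock 108.0000 → up 129.6000 (V=8.3433), down 86.4000 (V=39.0587). Price 15.4037; hedge Δ=-0.7110, bond B=92.1922.
  t=1,j=0: stock 60.0000 → up 72.0000 (V=43.0997), down 48.0000 (V=67.0997). Price 45.5961; hedge Δ=-1.0000, bond B=105.5961.
  t=1,j=1: stock 90.0000 → up 108.0000 (V=15.4037), down 72.0000 (V=43.0997). Price 21.1194; hedge Δ=-0.7693, bond B=90.3594.
  t=0,j=0: stock 75.0000 → up 90.0000 (V=21.1194), down 60.0000 (V=45.5961). Price 25.5509; hedge Δ=-0.8159, bond B=86.7426.
The time-0 hedge costs 25.5509, which is the no-arbitrage price.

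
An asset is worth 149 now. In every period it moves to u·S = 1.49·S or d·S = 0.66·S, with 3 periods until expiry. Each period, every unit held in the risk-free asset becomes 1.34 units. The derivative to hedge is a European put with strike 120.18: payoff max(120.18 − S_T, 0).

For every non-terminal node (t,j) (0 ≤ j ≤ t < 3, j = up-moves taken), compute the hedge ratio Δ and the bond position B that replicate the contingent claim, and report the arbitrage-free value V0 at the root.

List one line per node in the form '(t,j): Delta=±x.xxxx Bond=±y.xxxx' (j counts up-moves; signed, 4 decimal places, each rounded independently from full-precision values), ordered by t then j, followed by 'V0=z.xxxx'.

Risk-neutral probability p* = (R−d)/(u−d) = (1.34−0.66)/(1.49−0.66) = 0.8193.
Terminal payoffs: V(3,0)=77.3431, V(3,1)=23.4724, V(3,2)=0.0000, V(3,3)=0.0000
(2,0): S=64.9044. Δ = (V_up−V_dn)/(S_up−S_dn) = (23.4724−77.3431)/(96.7076−42.8369) = -1.0000. V = [p*·23.4724 + (1−p*)·77.3431]/1.34 = 24.7822. B = V − Δ·S = 89.6866.
(2,1): S=146.5266. Δ = (V_up−V_dn)/(S_up−S_dn) = (0.0000−23.4724)/(218.3246−96.7076) = -0.1930. V = [p*·0.0000 + (1−p*)·23.4724]/1.34 = 3.1657. B = V − Δ·S = 31.4457.
(2,2): S=330.7949. Δ = (V_up−V_dn)/(S_up−S_dn) = (0.0000−0.0000)/(492.8844−218.3246) = 0.0000. V = [p*·0.0000 + (1−p*)·0.0000]/1.34 = 0.0000. B = V − Δ·S = 0.0000.
(1,0): S=98.3400. Δ = (V_up−V_dn)/(S_up−S_dn) = (3.1657−24.7822)/(146.5266−64.9044) = -0.2648. V = [p*·3.1657 + (1−p*)·24.7822]/1.34 = 5.2778. B = V − Δ·S = 31.3218.
(1,1): S=222.0100. Δ = (V_up−V_dn)/(S_up−S_dn) = (0.0000−3.1657)/(330.7949−146.5266) = -0.0172. V = [p*·0.0000 + (1−p*)·3.1657]/1.34 = 0.4269. B = V − Δ·S = 4.2410.
(0,0): S=149.0000. Δ = (V_up−V_dn)/(S_up−S_dn) = (0.4269−5.2778)/(222.0100−98.3400) = -0.0392. V = [p*·0.4269 + (1−p*)·5.2778]/1.34 = 0.9728. B = V − Δ·S = 6.8173.
Self-financing check: at every node Δ·S+B equals the discounted successor values.

(0,0): Delta=-0.0392 Bond=6.8173
(1,0): Delta=-0.2648 Bond=31.3218
(1,1): Delta=-0.0172 Bond=4.2410
(2,0): Delta=-1.0000 Bond=89.6866
(2,1): Delta=-0.1930 Bond=31.4457
(2,2): Delta=0.0000 Bond=0.0000
V0=0.9728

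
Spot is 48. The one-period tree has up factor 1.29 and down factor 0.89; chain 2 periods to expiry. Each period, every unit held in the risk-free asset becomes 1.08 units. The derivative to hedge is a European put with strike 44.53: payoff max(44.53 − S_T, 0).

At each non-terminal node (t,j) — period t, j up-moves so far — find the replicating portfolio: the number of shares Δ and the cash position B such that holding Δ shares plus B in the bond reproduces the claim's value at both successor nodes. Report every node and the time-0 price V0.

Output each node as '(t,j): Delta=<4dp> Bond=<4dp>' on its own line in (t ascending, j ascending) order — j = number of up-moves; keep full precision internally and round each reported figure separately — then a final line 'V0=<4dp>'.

(0,0): Delta=-0.1648 Bond=9.4486
(1,0): Delta=-0.3809 Bond=19.4372
(1,1): Delta=0.0000 Bond=0.0000
V0=1.5382

Under the risk-neutral measure, an up-move has probability p* = (R−d)/(u−d) = 0.4750 and values discount at R = 1.08.
Payoff layer (t=2): V(2,0)=6.5092, V(2,1)=0.0000, V(2,2)=0.0000
(1,0): S=42.7200. Δ = (V_up−V_dn)/(S_up−S_dn) = (0.0000−6.5092)/(55.1088−38.0208) = -0.3809. V = [p*·0.0000 + (1−p*)·6.5092]/1.08 = 3.1642. B = V − Δ·S = 19.4372.
(1,1): S=61.9200. Δ = (V_up−V_dn)/(S_up−S_dn) = (0.0000−0.0000)/(79.8768−55.1088) = 0.0000. V = [p*·0.0000 + (1−p*)·0.0000]/1.08 = 0.0000. B = V − Δ·S = 0.0000.
(0,0): S=48.0000. Δ = (V_up−V_dn)/(S_up−S_dn) = (0.0000−3.1642)/(61.9200−42.7200) = -0.1648. V = [p*·0.0000 + (1−p*)·3.1642]/1.08 = 1.5382. B = V − Δ·S = 9.4486.
Root portfolio cost Δ·48+B reproduces V0=1.5382.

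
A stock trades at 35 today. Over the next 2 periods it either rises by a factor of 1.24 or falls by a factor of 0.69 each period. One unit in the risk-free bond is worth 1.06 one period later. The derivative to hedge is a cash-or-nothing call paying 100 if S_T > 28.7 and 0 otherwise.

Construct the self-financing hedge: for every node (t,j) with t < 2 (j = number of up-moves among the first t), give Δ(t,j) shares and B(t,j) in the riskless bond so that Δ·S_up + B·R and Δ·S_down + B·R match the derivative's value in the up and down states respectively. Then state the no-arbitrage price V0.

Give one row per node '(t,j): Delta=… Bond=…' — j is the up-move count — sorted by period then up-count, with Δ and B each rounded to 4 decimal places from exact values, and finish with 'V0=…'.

(0,0): Delta=1.6039 Bond=23.3311
(1,0): Delta=7.5287 Bond=-118.3533
(1,1): Delta=0.0000 Bond=94.3396
V0=79.4671

Under the risk-neutral measure, an up-move has probability p* = (R−d)/(u−d) = 0.6727 and values discount at R = 1.06.
At expiry t=2: V(2,0)=0.0000, V(2,1)=100.0000, V(2,2)=100.0000
(1,0): S=24.1500. Δ = (V_up−V_dn)/(S_up−S_dn) = (100.0000−0.0000)/(29.9460−16.6635) = 7.5287. V = [p*·100.0000 + (1−p*)·0.0000]/1.06 = 63.4648. B = V − Δ·S = -118.3533.
(1,1): S=43.4000. Δ = (V_up−V_dn)/(S_up−S_dn) = (100.0000−100.0000)/(53.8160−29.9460) = 0.0000. V = [p*·100.0000 + (1−p*)·100.0000]/1.06 = 94.3396. B = V − Δ·S = 94.3396.
(0,0): S=35.0000. Δ = (V_up−V_dn)/(S_up−S_dn) = (94.3396−63.4648)/(43.4000−24.1500) = 1.6039. V = [p*·94.3396 + (1−p*)·63.4648]/1.06 = 79.4671. B = V − Δ·S = 23.3311.
Root portfolio cost Δ·35+B reproduces V0=79.4671.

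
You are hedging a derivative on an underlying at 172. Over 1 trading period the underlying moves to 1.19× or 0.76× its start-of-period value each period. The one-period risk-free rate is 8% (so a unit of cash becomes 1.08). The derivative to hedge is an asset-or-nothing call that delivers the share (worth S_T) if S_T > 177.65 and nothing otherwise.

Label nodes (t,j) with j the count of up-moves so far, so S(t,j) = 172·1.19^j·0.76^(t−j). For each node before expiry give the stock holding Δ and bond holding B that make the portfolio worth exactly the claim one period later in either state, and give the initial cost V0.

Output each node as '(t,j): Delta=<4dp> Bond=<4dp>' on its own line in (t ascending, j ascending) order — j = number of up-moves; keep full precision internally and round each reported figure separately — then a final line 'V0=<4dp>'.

(0,0): Delta=2.7674 Bond=-334.9630
V0=141.0370

Since d<R<u, set p* = (R−d)/(u−d) = 0.7442; price each node as the discounted p*-expectation of its children.
Terminal payoffs: V(1,0)=0.0000, V(1,1)=204.6800
  t=0,j=0: stock 172.0000 → up 204.6800 (V=204.6800), down 130.7200 (V=0.0000). Price 141.0370; hedge Δ=2.7674, bond B=-334.9630.
Root portfolio cost Δ·172+B reproduces V0=141.0370.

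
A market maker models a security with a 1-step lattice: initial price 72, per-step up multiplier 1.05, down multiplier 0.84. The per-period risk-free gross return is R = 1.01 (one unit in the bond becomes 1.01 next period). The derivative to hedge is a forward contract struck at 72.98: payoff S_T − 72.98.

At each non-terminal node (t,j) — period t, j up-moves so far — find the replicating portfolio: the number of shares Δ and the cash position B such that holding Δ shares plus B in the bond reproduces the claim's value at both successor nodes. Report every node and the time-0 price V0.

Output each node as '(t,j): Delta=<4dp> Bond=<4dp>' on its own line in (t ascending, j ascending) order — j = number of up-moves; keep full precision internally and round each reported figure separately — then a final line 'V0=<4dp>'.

No-arbitrage ⇒ martingale measure with p* = (R−d)/(u−d) = 0.8095.
Payoff layer (t=1): V(1,0)=-12.5000, V(1,1)=2.6200
  t=0,j=0: stock 72.0000 → up 75.6000 (V=2.6200), down 60.4800 (V=-12.5000). Price -0.2574; hedge Δ=1.0000, bond B=-72.2574.
Root portfolio cost Δ·72+B reproduces V0=-0.2574.

(0,0): Delta=1.0000 Bond=-72.2574
V0=-0.2574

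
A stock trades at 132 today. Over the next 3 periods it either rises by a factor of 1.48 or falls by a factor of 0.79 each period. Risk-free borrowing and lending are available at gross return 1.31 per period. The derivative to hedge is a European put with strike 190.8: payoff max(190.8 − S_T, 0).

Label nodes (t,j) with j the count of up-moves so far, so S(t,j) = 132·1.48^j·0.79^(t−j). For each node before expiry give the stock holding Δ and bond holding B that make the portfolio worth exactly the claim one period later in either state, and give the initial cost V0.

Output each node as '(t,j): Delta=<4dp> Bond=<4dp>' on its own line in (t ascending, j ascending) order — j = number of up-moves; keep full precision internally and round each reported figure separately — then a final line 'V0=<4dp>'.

No-arbitrage ⇒ martingale measure with p* = (R−d)/(u−d) = 0.7536.
Terminal values V(3,·): V(3,0)=125.7189, V(3,1)=68.8758, V(3,2)=0.0000, V(3,3)=0.0000
  t=2,j=0: stock 82.3812 → up 121.9242 (V=68.8758), down 65.0811 (V=125.7189). Price 63.2677; hedge Δ=-1.0000, bond B=145.6489.
  t=2,j=1: stock 154.3344 → up 228.4149 (V=0.0000), down 121.9242 (V=68.8758). Price 12.9537; hedge Δ=-0.6468, bond B=112.7738.
  t=2,j=2: stock 289.1328 → up 427.9165 (V=0.0000), down 228.4149 (V=0.0000). Price 0.0000; hedge Δ=0.0000, bond B=0.0000.
  t=1,j=0: stock 104.2800 → up 154.3344 (V=12.9537), down 82.3812 (V=63.2677). Price 19.3511; hedge Δ=-0.6993, bond B=92.2698.
  t=1,j=1: stock 195.3600 → up 289.1328 (V=0.0000), down 154.3344 (V=12.9537). Price 2.4363; hedge Δ=-0.0961, bond B=21.2098.
  t=0,j=0: stock 132.0000 → up 195.3600 (V=2.4363), down 104.2800 (V=19.3511). Price 5.0410; hedge Δ=-0.1857, bond B=29.5552.
Self-financing check: at every node Δ·S+B equals the discounted successor values.

(0,0): Delta=-0.1857 Bond=29.5552
(1,0): Delta=-0.6993 Bond=92.2698
(1,1): Delta=-0.0961 Bond=21.2098
(2,0): Delta=-1.0000 Bond=145.6489
(2,1): Delta=-0.6468 Bond=112.7738
(2,2): Delta=0.0000 Bond=0.0000
V0=5.0410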